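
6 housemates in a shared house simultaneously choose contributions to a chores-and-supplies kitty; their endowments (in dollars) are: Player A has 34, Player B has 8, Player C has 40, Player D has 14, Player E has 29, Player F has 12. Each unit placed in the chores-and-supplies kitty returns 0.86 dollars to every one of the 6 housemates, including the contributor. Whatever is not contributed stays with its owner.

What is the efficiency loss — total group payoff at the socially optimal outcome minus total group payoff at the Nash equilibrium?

569.92 dollars

The private return per contributed unit is 0.86 < 1 for everyone, so the Nash equilibrium is zero contribution and the group total is Σ E_j = 34 + 8 + 40 + 14 + 29 + 12 = 137.
Each contributed unit returns 5.160 to the group, so the social optimum is full contribution by everyone: group total = 5.160 × 137 = 706.92.
Efficiency loss = (5.160 − 1) × 137 = 569.92.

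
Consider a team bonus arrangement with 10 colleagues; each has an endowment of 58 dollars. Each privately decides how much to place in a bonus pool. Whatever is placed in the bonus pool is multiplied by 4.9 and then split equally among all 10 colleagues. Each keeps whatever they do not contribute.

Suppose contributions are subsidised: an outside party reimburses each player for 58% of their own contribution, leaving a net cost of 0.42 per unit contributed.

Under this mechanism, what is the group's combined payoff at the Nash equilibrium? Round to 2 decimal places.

The effective private return per unit is now (4.9/10) / 0.42 = 1.1667 > 1, so every player's dominant strategy flips to full contribution.
So the Nash equilibrium is full contribution by all 10; the group earns 10 × (58 × 0.58 + 4.9 × 58) = 3178.40.

3178.40 dollars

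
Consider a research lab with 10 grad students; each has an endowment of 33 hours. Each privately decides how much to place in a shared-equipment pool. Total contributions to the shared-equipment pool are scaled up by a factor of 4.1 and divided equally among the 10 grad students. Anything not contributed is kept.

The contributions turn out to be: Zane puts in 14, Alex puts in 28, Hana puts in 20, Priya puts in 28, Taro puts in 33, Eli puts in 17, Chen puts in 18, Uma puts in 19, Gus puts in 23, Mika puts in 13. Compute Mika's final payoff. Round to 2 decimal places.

Total contributed: 14 + 28 + 20 + 28 + 33 + 17 + 18 + 19 + 23 + 13 = 213.
Each receives 4.1 × 213 / 10 = 87.33 from the shared-equipment pool.
Mika keeps 33 − 13 = 20, so Mika's payoff is 20 + 87.33 = 107.33.

107.33 hours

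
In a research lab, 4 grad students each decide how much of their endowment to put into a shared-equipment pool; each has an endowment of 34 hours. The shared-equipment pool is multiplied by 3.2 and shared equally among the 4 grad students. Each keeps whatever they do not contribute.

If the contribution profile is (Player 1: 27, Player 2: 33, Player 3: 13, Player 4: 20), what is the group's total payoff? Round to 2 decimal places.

340.60 hours

Total contributed: 27 + 33 + 13 + 20 = 93; total kept: 4 × 34 − 93 = 43.
The shared-equipment pool pays out 3.2 × 93 = 297.60 in aggregate.
Group total = 43 + 297.60 = 340.60.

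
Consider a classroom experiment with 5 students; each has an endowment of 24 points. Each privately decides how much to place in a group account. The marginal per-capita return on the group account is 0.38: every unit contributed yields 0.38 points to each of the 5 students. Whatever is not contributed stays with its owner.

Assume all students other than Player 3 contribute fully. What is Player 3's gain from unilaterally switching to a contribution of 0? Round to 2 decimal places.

Switching from a contribution of 24 to 0 lets Player 3 keep an extra 24 points, but lowers the group account by 24, which costs Player 3 their own share of that drop: 0.38 × 24 = 9.12.
Net gain = 24 − 9.12 = 14.88. The private return per contributed unit (0.38) is below 1, so free-riding is indeed the best response regardless of what the others do.

14.88 points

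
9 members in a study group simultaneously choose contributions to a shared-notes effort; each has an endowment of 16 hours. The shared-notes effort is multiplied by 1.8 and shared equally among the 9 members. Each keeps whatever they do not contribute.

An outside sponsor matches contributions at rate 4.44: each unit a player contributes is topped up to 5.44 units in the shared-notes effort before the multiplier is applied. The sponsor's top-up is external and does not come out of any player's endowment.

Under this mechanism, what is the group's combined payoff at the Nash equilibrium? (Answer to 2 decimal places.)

1410.05 hours

Under the mechanism each unit contributed yields 1.8 × 5.44 / 9 = 1.0880 back to its contributor per unit of net cost, which exceeds 1, making full contribution the dominant choice for everyone.
At the Nash equilibrium everyone contributes 16. Group total payoff = 1.8 × 5.44 × 144 = 1410.05.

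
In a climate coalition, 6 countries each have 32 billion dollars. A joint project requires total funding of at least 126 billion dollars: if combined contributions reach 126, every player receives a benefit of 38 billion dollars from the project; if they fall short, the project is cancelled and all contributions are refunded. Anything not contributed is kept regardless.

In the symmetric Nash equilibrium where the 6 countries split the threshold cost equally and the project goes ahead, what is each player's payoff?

Equal share of the threshold: 126/6 = 21.
At this profile no one gains by cutting their contribution: any cut drops the total below 126, the project is cancelled, contributions are refunded, and the deviator ends with 32, which is less than 32 − 21 + 38 = 49. Contributing more than 21 just wastes the excess. So contributing exactly 21 is a best response.
Each player's payoff: 32 − 21 + 38 = 49.

49 billion dollars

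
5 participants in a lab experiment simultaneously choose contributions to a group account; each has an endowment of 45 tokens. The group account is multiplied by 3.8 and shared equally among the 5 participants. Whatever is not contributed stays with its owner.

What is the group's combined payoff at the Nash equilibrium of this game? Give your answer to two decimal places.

Each contributed unit returns 3.8/5 = 0.7600 to its contributor — below 1 — so contributing 0 is dominant for every player. At the Nash equilibrium everyone keeps their 45, and the group total is 5 × 45 = 225.

225.00 tokens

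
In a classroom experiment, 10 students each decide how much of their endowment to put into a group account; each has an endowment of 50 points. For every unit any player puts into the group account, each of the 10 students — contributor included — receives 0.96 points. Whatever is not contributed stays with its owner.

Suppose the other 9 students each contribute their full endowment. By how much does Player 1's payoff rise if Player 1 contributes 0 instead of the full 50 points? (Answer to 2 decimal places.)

Switching from a contribution of 50 to 0 lets Player 1 keep an extra 50 points, but lowers the group account by 50, which costs Player 1 their own share of that drop: 0.96 × 50 = 48.00.
Net gain = 50 − 48.00 = 2.00. The private return per contributed unit (0.96) is below 1, so free-riding is indeed the best response regardless of what the others do.

2.00 points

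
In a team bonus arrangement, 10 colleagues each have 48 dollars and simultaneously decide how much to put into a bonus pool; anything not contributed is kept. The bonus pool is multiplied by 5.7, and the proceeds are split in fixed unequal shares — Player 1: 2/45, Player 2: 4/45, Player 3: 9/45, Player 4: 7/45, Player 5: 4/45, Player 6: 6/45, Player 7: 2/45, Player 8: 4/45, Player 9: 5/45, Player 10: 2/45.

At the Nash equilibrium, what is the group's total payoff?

705.60 dollars

Player j's private return per contributed unit is 5.7 × (j's share). Contributing is weakly dominant for j when that share is at least 1/5.7 = 0.1754, and contributing 0 is dominant otherwise.
Player 3 alone (share 9/45) is above the threshold, contributing 48; the remaining 9 contribute 0. Total contributed: 48.
The bonus pool pays out 5.7 × 48 = 273.60 in total (split across the unequal shares, but the aggregate is all that matters for the group sum).
The 9 free-riders keep 48 each, adding 432. Group total = 432 + 273.60 = 705.60.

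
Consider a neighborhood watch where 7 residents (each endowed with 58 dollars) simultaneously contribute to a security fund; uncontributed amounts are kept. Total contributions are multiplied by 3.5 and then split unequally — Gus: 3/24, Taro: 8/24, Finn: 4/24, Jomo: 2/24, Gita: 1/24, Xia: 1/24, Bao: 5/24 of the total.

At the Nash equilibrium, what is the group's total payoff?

Player j's private return per contributed unit is 3.5 × (j's share). Contributing is weakly dominant for j when that share is at least 1/3.5 = 0.2857, and contributing 0 is dominant otherwise.
Only Taro (8/24) clears that bar, contributing 58; the remaining 6 contribute 0. Total contributed: 58.
The security fund pays out 3.5 × 58 = 203.00 in total (split across the unequal shares, but the aggregate is all that matters for the group sum).
The 6 free-riders keep 58 each, adding 348. Group total = 348 + 203.00 = 551.00.

551.00 dollars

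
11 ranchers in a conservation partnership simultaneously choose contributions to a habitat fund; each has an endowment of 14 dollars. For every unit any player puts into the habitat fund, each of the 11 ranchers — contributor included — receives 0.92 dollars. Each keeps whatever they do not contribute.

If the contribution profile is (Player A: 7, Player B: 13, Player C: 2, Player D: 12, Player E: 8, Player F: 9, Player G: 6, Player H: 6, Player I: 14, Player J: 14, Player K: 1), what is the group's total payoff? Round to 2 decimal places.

Total contributed: 7 + 13 + 2 + 12 + 8 + 9 + 6 + 6 + 14 + 14 + 1 = 92; total kept: 11 × 14 − 92 = 62.
The habitat fund pays out 0.92 × 11 × 92 = 931.04 in aggregate.
Group total = 62 + 931.04 = 993.04.

993.04 dollars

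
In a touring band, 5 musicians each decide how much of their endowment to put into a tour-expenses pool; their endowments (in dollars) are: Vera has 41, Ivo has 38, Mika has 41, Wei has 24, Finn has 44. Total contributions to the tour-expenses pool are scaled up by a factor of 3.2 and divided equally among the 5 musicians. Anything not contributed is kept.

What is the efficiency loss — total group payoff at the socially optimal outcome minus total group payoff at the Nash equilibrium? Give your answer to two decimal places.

413.60 dollars

The private return per contributed unit is 3.2/5 = 0.6400 < 1 for every player regardless of endowment, so the Nash equilibrium is zero contribution and the group total is Σ E_j = 41 + 38 + 41 + 24 + 44 = 188.
Each contributed unit returns 3.200 to the group, so the social optimum is full contribution by everyone: group total = 3.200 × 188 = 601.60.
Efficiency loss = (3.200 − 1) × 188 = 413.60.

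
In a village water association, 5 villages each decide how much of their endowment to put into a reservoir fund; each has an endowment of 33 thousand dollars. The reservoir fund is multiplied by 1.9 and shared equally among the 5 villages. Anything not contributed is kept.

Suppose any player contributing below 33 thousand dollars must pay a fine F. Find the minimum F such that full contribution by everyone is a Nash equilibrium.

Given the others contribute fully, the best deviation is to contribute 0 (any partial contribution still incurs the fine and gives up units whose private return 0.3800 is below 1).
Deviating from 33 to 0 saves 33 thousand dollars but forfeits the deviator's share of the drop in the reservoir fund: 1.9/5 × 33 = 12.54.
So the deviation gain is 33 − 12.54 = 20.46, and the fine must be at least 20.46 thousand dollars to wipe it out.

20.46 thousand dollars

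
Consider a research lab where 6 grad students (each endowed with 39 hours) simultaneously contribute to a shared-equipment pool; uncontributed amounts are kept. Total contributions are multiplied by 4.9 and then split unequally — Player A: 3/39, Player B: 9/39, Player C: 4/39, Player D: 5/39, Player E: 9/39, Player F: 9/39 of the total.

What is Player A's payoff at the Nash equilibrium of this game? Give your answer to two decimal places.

A player with share s gets back 4.9·s per unit contributed, so full contribution is dominant for anyone with s > 1/4.9 = 0.2041 and zero contribution is dominant for anyone below.
The shares above 0.2041 belong to Player B, Player E and Player F, contributing 39 each; the remaining 3 contribute 0. Total contributed: 117.
Player A keeps 39 and receives 4.9 × 117 × 3/39 = 44.10 from the shared-equipment pool, for a payoff of 83.10.

83.10 hours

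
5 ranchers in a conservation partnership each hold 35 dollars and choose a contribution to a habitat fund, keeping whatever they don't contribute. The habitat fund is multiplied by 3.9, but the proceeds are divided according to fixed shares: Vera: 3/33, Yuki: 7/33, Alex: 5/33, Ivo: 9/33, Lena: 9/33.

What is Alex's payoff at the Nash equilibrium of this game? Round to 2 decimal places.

76.36 dollars

Player j's private return per contributed unit is 3.9 × (j's share). Contributing is weakly dominant for j when that share is at least 1/3.9 = 0.2564, and contributing 0 is dominant otherwise.
Ivo and Lena are above the threshold, contributing 35 each; the remaining 3 contribute 0. Total contributed: 70.
Alex keeps 35 and receives 3.9 × 70 × 5/33 = 41.36 from the habitat fund, for a payoff of 76.36.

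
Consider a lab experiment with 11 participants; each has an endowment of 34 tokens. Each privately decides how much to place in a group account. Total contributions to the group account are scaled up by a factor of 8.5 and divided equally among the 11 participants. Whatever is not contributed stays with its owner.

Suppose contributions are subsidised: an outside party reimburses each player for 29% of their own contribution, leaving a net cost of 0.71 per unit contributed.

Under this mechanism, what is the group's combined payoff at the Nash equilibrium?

Under the mechanism each unit contributed yields (8.5/11) / 0.71 = 1.0883 back to its contributor per unit of net cost, which exceeds 1, making full contribution the dominant choice for everyone.
At the Nash equilibrium everyone contributes 34. Group total payoff = 11 × (34 × 0.29 + 8.5 × 34) = 3287.46.

3287.46 tokens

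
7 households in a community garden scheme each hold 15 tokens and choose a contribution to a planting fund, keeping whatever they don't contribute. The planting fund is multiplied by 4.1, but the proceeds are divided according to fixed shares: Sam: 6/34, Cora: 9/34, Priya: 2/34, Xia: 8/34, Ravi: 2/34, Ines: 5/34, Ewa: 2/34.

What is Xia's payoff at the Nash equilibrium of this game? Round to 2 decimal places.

Each unit j contributes comes back to j as 4.1 × (j's share), so j prefers to contribute only if that share exceeds 1/4.1 = 0.2439; otherwise keeping the unit dominates.
Cora alone (share 9/34) is above the threshold, contributing 15; the remaining 6 contribute 0. Total contributed: 15.
Xia keeps 15 and receives 4.1 × 15 × 8/34 = 14.47 from the planting fund, for a payoff of 29.47.

29.47 tokens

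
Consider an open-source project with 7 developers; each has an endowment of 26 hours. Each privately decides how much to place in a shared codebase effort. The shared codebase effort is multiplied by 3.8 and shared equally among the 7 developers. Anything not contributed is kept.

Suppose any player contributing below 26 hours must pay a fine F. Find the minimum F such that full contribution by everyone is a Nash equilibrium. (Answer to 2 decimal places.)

11.89 hours

Given the others contribute fully, the best deviation is to contribute 0 (any partial contribution still incurs the fine and gives up units whose private return 0.5429 is below 1).
Deviating from 26 to 0 saves 26 hours but forfeits the deviator's share of the drop in the shared codebase effort: 3.8/7 × 26 = 14.11.
So the deviation gain is 26 − 14.11 = 11.89, and the fine must be at least 11.89 hours to wipe it out.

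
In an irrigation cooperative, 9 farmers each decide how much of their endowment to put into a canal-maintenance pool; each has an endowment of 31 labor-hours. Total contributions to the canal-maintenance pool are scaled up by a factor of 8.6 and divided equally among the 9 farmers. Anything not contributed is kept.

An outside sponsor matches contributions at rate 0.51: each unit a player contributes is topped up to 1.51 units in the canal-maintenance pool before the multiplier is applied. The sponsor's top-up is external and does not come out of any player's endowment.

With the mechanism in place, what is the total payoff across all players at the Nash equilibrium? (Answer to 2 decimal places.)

3623.09 labor-hours

Under the mechanism each unit contributed yields 8.6 × 1.51 / 9 = 1.4429 back to its contributor per unit of net cost, which exceeds 1, making full contribution the dominant choice for everyone.
At the Nash equilibrium everyone contributes 31. Group total payoff = 8.6 × 1.51 × 279 = 3623.09.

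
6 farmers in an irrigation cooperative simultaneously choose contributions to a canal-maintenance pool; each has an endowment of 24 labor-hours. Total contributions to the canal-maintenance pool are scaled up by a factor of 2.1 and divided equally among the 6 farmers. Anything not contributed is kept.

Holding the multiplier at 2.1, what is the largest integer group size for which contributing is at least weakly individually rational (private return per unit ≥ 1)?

2

Private return per unit is 2.1/(group size), which is ≥ 1 whenever the group size is ≤ 2.1.
The largest such integer is 2.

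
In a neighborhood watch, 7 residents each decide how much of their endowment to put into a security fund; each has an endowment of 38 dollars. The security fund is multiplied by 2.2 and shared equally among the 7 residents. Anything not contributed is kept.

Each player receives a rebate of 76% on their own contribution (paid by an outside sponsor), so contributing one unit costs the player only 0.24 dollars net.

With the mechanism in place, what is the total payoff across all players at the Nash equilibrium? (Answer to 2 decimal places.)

787.36 dollars

Under the mechanism each unit contributed yields (2.2/7) / 0.24 = 1.3095 back to its contributor per unit of net cost, which exceeds 1, making full contribution the dominant choice for everyone.
At the Nash equilibrium everyone contributes 38. Group total payoff = 7 × (38 × 0.76 + 2.2 × 38) = 787.36.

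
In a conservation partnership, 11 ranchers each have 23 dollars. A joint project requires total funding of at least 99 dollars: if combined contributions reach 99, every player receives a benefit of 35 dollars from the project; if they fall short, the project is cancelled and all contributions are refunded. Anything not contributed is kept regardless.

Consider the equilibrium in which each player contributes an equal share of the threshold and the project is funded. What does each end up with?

Equal share of the threshold: 99/11 = 9.
At this profile no one gains by cutting their contribution: any cut drops the total below 99, the project is cancelled, contributions are refunded, and the deviator ends with 23, which is less than 23 − 9 + 35 = 49. Contributing more than 9 just wastes the excess. So contributing exactly 9 is a best response.
Each player's payoff: 23 − 9 + 35 = 49.

49 dollars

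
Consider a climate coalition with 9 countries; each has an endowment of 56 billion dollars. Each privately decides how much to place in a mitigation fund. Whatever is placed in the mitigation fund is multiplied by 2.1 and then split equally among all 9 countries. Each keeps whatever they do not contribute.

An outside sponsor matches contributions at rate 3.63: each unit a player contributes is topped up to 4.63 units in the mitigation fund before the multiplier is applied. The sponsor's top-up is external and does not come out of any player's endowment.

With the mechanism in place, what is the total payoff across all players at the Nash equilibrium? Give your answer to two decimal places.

4900.39 billion dollars

Under the mechanism each unit contributed yields 2.1 × 4.63 / 9 = 1.0803 back to its contributor per unit of net cost, which exceeds 1, making full contribution the dominant choice for everyone.
So the Nash equilibrium is full contribution by all 9; the group earns 2.1 × 4.63 × 504 = 4900.39.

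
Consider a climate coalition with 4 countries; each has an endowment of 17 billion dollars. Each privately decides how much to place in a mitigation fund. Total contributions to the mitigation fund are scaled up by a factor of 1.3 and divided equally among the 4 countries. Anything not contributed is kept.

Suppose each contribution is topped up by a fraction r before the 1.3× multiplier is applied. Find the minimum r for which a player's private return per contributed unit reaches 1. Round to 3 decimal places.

With matching at rate r, one contributed unit becomes (1 + r) in the mitigation fund and returns 1.3 × (1 + r) / 4 to the contributor.
Setting this equal to 1: 1 + r = 4/1.3 = 3.0769.
So the minimum matching rate is r = 3.0769 − 1 = 2.077.

2.077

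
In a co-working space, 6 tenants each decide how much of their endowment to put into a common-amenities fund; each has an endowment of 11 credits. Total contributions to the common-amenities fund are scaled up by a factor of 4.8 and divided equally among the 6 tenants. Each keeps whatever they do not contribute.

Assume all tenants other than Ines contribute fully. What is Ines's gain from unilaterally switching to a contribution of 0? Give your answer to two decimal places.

Switching from a contribution of 11 to 0 lets Ines keep an extra 11 credits, but lowers the common-amenities fund by 11, which costs Ines their own share of that drop: 4.8/6 × 11 = 8.80.
Net gain = 11 − 8.80 = 2.20. The private return per contributed unit (0.8000) is below 1, so free-riding is indeed the best response regardless of what the others do.

2.20 credits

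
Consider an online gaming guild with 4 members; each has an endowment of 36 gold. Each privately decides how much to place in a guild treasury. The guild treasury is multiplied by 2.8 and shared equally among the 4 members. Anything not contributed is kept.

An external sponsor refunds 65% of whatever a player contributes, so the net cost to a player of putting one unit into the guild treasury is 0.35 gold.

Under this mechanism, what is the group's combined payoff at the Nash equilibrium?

496.80 gold

The effective private return per unit is now (2.8/4) / 0.35 = 2.0000 > 1, so every player's dominant strategy flips to full contribution.
So the Nash equilibrium is full contribution by all 4; the group earns 4 × (36 × 0.65 + 2.8 × 36) = 496.80.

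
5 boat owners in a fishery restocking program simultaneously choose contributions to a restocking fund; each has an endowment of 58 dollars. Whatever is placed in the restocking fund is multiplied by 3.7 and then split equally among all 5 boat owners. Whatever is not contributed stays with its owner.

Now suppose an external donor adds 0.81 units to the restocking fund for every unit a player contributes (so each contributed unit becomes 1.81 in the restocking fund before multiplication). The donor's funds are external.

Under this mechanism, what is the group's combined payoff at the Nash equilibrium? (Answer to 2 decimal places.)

Under the mechanism each unit contributed yields 3.7 × 1.81 / 5 = 1.3394 back to its contributor per unit of net cost, which exceeds 1, making full contribution the dominant choice for everyone.
At the Nash equilibrium everyone contributes 58. Group total payoff = 3.7 × 1.81 × 290 = 1942.13.

1942.13 dollars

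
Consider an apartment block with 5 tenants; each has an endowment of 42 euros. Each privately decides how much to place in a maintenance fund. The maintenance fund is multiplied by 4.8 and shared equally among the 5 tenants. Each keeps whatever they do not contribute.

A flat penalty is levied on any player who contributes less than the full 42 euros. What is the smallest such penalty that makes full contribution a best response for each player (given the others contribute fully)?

1.68 euros

Given the others contribute fully, the best deviation is to contribute 0 (any partial contribution still incurs the fine and gives up units whose private return 0.9600 is below 1).
Deviating from 42 to 0 saves 42 euros but forfeits the deviator's share of the drop in the maintenance fund: 4.8/5 × 42 = 40.32.
So the deviation gain is 42 − 40.32 = 1.68, and the fine must be at least 1.68 euros to wipe it out.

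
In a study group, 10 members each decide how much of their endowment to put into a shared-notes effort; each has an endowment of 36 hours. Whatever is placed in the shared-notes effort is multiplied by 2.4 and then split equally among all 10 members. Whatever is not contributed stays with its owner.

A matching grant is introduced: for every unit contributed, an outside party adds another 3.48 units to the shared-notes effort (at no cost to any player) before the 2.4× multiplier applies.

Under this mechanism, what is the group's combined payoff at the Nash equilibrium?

The effective private return per unit is now 2.4 × 4.48 / 10 = 1.0752 > 1, so every player's dominant strategy flips to full contribution.
At the Nash equilibrium everyone contributes 36. Group total payoff = 2.4 × 4.48 × 360 = 3870.72.

3870.72 hours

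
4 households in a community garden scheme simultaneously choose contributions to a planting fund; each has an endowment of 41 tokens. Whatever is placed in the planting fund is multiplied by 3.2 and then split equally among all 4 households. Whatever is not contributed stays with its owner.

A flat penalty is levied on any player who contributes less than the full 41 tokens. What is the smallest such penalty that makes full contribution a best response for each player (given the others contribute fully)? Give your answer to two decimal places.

8.20 tokens

Given the others contribute fully, the best deviation is to contribute 0 (any partial contribution still incurs the fine and gives up units whose private return 0.8000 is below 1).
Deviating from 41 to 0 saves 41 tokens but forfeits the deviator's share of the drop in the planting fund: 3.2/4 × 41 = 32.80.
So the deviation gain is 41 − 32.80 = 8.20, and the fine must be at least 8.20 tokens to wipe it out.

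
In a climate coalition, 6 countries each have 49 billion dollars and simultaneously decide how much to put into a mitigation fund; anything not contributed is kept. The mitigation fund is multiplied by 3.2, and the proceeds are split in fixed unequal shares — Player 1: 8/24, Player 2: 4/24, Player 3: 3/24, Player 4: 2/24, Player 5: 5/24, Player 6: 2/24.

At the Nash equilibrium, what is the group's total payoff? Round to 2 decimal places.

401.80 billion dollars

A player with share s gets back 3.2·s per unit contributed, so full contribution is dominant for anyone with s > 1/3.2 = 0.3125 and zero contribution is dominant for anyone below.
Player 1 alone (share 8/24) is above the threshold, contributing 49; the remaining 5 contribute 0. Total contributed: 49.
The mitigation fund pays out 3.2 × 49 = 156.80 in total (split across the unequal shares, but the aggregate is all that matters for the group sum).
The 5 free-riders keep 49 each, adding 245. Group total = 245 + 156.80 = 401.80.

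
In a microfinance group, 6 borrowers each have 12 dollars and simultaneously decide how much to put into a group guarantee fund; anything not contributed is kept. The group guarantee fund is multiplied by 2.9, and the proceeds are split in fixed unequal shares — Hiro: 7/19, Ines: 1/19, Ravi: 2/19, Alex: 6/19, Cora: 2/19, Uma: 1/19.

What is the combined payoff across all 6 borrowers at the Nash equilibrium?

94.80 dollars

For player j, contributing a unit is worthwhile iff 2.9 × (j's share) ≥ 1, i.e. iff j's share is at least 0.3448.
Hiro alone (share 7/19) is above the threshold, contributing 12; the remaining 5 contribute 0. Total contributed: 12.
The group guarantee fund pays out 2.9 × 12 = 34.80 in total (split across the unequal shares, but the aggregate is all that matters for the group sum).
The 5 free-riders keep 12 each, adding 60. Group total = 60 + 34.80 = 94.80.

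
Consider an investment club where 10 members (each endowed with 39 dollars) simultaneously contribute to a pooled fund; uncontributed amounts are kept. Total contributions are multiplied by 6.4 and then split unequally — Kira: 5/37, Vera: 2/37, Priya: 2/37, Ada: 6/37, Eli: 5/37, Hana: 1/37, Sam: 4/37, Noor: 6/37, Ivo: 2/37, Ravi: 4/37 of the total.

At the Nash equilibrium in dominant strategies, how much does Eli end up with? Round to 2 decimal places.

For player j, contributing a unit is worthwhile iff 6.4 × (j's share) ≥ 1, i.e. iff j's share is at least 0.1563.
Ada and Noor clear that bar, contributing 39 each; the remaining 8 contribute 0. Total contributed: 78.
Eli keeps 39 and receives 6.4 × 78 × 5/37 = 67.46 from the pooled fund, for a payoff of 106.46.

106.46 dollars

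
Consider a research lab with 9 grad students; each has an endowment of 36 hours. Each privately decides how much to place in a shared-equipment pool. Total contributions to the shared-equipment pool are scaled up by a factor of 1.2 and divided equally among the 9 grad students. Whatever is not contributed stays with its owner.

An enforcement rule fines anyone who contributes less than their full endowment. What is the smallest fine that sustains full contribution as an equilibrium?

Given the others contribute fully, the best deviation is to contribute 0 (any partial contribution still incurs the fine and gives up units whose private return 0.1333 is below 1).
Deviating from 36 to 0 saves 36 hours but forfeits the deviator's share of the drop in the shared-equipment pool: 1.2/9 × 36 = 4.80.
So the deviation gain is 36 − 4.80 = 31.20, and the fine must be at least 31.20 hours to wipe it out.

31.20 hours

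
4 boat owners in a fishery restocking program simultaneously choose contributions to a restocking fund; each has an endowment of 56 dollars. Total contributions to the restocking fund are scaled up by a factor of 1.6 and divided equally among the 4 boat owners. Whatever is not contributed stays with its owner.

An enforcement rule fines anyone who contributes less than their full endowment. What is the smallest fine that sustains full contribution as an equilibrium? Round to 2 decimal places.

Given the others contribute fully, the best deviation is to contribute 0 (any partial contribution still incurs the fine and gives up units whose private return 0.4000 is below 1).
Deviating from 56 to 0 saves 56 dollars but forfeits the deviator's share of the drop in the restocking fund: 1.6/4 × 56 = 22.40.
So the deviation gain is 56 − 22.40 = 33.60, and the fine must be at least 33.60 dollars to wipe it out.

33.60 dollars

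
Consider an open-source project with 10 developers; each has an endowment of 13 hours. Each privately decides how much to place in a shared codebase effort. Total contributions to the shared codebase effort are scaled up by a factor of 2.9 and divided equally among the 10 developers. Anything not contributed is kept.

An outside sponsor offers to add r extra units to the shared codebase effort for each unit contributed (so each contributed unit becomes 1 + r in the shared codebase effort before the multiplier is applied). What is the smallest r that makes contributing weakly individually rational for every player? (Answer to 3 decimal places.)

With matching at rate r, one contributed unit becomes (1 + r) in the shared codebase effort and returns 2.9 × (1 + r) / 10 to the contributor.
Setting this equal to 1: 1 + r = 10/2.9 = 3.4483.
So the minimum matching rate is r = 3.4483 − 1 = 2.448.

2.448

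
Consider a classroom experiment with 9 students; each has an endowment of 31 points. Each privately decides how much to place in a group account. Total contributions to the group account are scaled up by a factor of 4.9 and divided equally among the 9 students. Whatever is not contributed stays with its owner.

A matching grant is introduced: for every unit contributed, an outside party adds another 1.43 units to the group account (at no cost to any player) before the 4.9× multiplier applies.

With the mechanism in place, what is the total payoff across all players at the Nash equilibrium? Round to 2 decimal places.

3322.05 points

The effective private return per unit is now 4.9 × 2.43 / 9 = 1.3230 > 1, so every player's dominant strategy flips to full contribution.
At the Nash equilibrium everyone contributes 31. Group total payoff = 4.9 × 2.43 × 279 = 3322.05.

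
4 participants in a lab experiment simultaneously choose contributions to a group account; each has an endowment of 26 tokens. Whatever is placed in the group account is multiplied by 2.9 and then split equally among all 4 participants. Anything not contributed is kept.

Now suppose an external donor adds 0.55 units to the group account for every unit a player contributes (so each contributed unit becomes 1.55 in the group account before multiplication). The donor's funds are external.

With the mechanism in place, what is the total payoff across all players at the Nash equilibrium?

467.48 tokens

The effective private return per unit is now 2.9 × 1.55 / 4 = 1.1238 > 1, so every player's dominant strategy flips to full contribution.
So the Nash equilibrium is full contribution by all 4; the group earns 2.9 × 1.55 × 104 = 467.48.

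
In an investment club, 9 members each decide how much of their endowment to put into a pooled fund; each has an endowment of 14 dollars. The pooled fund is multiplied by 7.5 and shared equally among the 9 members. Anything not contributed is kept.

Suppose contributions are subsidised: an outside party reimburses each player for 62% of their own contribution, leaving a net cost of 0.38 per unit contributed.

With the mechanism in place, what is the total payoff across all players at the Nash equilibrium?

1023.12 dollars

Under the mechanism each unit contributed yields (7.5/9) / 0.38 = 2.1930 back to its contributor per unit of net cost, which exceeds 1, making full contribution the dominant choice for everyone.
At the Nash equilibrium everyone contributes 14. Group total payoff = 9 × (14 × 0.62 + 7.5 × 14) = 1023.12.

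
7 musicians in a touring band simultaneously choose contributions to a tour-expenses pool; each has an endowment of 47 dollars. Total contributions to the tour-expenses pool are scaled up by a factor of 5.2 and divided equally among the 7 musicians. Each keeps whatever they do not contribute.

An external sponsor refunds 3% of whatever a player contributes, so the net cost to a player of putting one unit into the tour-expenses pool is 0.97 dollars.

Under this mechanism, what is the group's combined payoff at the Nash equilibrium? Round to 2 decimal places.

With the mechanism, a contributed unit returns (5.2/7) / 0.97 = 0.7658 per unit of net cost — still below 1 — so contributing 0 remains dominant for every player.
Everyone keeps their endowment and the group total is 7 × 47 = 329.

329.00 dollars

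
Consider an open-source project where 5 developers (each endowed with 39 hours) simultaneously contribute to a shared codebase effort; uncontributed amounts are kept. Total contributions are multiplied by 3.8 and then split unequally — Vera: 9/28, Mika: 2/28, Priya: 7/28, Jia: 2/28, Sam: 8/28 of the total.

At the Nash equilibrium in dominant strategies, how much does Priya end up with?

113.10 hours

Player j's private return per contributed unit is 3.8 × (j's share). Contributing is weakly dominant for j when that share is at least 1/3.8 = 0.2632, and contributing 0 is dominant otherwise.
Vera and Sam clear that bar, contributing 39 each; the remaining 3 contribute 0. Total contributed: 78.
Priya keeps 39 and receives 3.8 × 78 × 7/28 = 74.10 from the shared codebase effort, for a payoff of 113.10.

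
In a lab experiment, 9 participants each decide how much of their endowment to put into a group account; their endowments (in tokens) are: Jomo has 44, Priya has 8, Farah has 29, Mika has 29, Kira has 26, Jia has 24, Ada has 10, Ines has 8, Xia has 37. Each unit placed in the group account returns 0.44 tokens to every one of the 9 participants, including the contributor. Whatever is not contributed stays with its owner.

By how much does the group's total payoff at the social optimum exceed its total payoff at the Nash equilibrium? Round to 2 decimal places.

The private return per contributed unit is 0.44 < 1 for everyone, so the Nash equilibrium is zero contribution and the group total is Σ E_j = 44 + 8 + 29 + 29 + 26 + 24 + 10 + 8 + 37 = 215.
Each contributed unit returns 3.960 to the group, so the social optimum is full contribution by everyone: group total = 3.960 × 215 = 851.40.
Efficiency loss = (3.960 − 1) × 215 = 636.40.

636.40 tokens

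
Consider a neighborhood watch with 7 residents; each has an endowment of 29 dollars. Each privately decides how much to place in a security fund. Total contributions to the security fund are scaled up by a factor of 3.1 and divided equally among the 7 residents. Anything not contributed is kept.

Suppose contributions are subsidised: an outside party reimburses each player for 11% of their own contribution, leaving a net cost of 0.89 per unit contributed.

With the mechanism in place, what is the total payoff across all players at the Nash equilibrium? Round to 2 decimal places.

The effective private return is (3.1/7) / 0.89 = 0.4976, which is still under 1, so the mechanism doesn't change anyone's dominant strategy: zero contribution.
Everyone keeps their endowment and the group total is 7 × 29 = 203.

203.00 dollars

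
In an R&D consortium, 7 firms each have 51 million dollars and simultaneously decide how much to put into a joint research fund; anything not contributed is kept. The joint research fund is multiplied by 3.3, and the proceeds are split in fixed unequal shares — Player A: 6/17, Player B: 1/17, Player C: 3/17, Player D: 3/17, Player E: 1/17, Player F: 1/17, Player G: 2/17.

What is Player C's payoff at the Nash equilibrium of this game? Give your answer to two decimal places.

80.70 million dollars

Player j's private return per contributed unit is 3.3 × (j's share). Contributing is weakly dominant for j when that share is at least 1/3.3 = 0.3030, and contributing 0 is dominant otherwise.
Player A alone (share 6/17) is above the threshold, contributing 51; the remaining 6 contribute 0. Total contributed: 51.
Player C keeps 51 and receives 3.3 × 51 × 3/17 = 29.70 from the joint research fund, for a payoff of 80.70.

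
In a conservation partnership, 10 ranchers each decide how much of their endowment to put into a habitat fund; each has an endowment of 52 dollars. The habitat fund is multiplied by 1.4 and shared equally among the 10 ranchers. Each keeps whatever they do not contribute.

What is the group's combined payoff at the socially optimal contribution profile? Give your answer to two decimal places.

Each contributed unit returns 1.400 to the group as a whole (0.1400 to each of 10 players), which exceeds 1, so the social optimum is full contribution: group total = 1.400 × 520 = 728.00.

728.00 dollars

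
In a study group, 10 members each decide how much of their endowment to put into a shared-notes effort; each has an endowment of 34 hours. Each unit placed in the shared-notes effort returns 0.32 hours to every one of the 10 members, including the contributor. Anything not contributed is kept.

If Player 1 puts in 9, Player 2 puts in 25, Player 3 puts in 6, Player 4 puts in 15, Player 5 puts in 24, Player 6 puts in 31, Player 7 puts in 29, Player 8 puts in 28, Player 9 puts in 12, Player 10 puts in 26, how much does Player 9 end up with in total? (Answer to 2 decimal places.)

87.60 hours

Total contributed: 9 + 25 + 6 + 15 + 24 + 31 + 29 + 28 + 12 + 26 = 205.
Each receives 0.32 × 205 = 65.60 from the shared-notes effort.
Player 9 keeps 34 − 12 = 22, so Player 9's payoff is 22 + 65.60 = 87.60.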